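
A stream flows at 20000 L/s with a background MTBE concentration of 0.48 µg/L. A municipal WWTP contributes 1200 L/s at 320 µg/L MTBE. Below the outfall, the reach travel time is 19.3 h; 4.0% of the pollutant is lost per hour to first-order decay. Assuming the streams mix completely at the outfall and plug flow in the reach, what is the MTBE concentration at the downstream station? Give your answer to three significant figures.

Mass balance: C = (20000·0.4800 + 1200·320.0) / 21200 = 393600/21200 = 18.57 µg/L.
4.0%/h lost → k = −ln(1 − 0.04) = 0.04082 h⁻¹.
After decay, C = 18.57 × e^(−kt) = 18.57 × 0.4548 = 8.444 µg/L.

8.44 µg/L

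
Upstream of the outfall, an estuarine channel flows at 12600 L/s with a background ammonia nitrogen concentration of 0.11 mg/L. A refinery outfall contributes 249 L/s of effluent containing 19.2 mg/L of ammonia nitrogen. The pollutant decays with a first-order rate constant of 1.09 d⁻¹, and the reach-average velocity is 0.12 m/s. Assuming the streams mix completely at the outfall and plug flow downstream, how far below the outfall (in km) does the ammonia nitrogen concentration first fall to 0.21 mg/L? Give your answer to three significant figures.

7.86 km

Mixed concentration C = ΣQC/ΣQ = (12600·0.1100 + 249.0·19.20) / 12850 = 6167/12850 = 0.4799 mg/L.
Set 0.4799·exp(−k·t) = 0.21 → t = ln(0.4799/0.21)/k = 65520 s = 18.20 h.
Distance = v·t = 0.12·65520 = 7862 m = 7.862 km.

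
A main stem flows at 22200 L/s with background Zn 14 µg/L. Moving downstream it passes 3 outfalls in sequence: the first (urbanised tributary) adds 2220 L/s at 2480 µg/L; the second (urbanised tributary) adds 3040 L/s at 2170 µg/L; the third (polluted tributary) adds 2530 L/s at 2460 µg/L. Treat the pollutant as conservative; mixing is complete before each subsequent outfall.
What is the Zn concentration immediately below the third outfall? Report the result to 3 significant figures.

621 µg/L

After outfall 1: Q = 22200 + 2220 = 24420 L/s; C = (22200·14.00 + 2220·2480)/24420 = 238.2 µg/L.
After outfall 2: Q = 24420 + 3040 = 27460 L/s; C = (24420·238.2 + 3040·2170)/27460 = 452.0 µg/L.
After outfall 3: Q = 27460 + 2530 = 29990 L/s; C = (27460·452.0 + 2530·2460)/29990 = 621.4 µg/L.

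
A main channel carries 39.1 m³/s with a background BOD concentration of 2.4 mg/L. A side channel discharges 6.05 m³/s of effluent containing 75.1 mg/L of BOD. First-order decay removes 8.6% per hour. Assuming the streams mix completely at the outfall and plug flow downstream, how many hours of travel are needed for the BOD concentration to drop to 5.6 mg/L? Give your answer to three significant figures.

Conservation of mass: C = (39.10·2.400 + 6.050·75.10) / 45.15 = 548.2/45.15 = 12.14 mg/L.
8.6%/h lost → k = −ln(1 − 0.086) = 0.08992 h⁻¹.
12.14·exp(−k·t) = 5.6 → t = ln(12.14/5.6)/k = 30980 s = 8.606 h.

8.61 h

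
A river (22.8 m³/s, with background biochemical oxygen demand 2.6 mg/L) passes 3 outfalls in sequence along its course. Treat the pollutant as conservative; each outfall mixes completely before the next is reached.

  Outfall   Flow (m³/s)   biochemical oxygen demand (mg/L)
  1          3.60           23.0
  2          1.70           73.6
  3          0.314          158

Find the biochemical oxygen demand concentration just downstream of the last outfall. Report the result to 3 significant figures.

After outfall 1: Q = 22.80 + 3.600 = 26.40 m³/s; C = (22.80·2.600 + 3.600·23.00)/26.40 = 5.382 mg/L.
After outfall 2: Q = 26.40 + 1.700 = 28.10 m³/s; C = (26.40·5.382 + 1.700·73.60)/28.10 = 9.509 mg/L.
After outfall 3: Q = 28.10 + 0.3140 = 28.41 m³/s; C = (28.10·9.509 + 0.3140·158.0)/28.41 = 11.15 mg/L.

11.1 mg/L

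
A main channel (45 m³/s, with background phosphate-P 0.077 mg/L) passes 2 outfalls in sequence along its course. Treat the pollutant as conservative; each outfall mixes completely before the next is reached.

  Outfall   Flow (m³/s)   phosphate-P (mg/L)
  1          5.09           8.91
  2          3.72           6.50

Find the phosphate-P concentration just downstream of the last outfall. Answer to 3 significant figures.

1.36 mg/L

Outfall 1: combined Q = 50.09 m³/s; C = (45.00·0.07700 + 5.090·8.910)/50.09 = 0.9746 mg/L.
Outfall 2: combined Q = 53.81 m³/s; C = (50.09·0.9746 + 3.720·6.500)/53.81 = 1.357 mg/L.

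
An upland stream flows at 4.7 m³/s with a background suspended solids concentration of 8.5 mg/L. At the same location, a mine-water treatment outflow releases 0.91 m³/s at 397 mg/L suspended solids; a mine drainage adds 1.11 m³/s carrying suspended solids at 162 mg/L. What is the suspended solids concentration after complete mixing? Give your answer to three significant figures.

Mass balance: C = (4.700·8.500 + 0.9100·397.0 + 1.110·162.0) / 6.720 = 581.0/6.720 = 86.46 mg/L.

86.5 mg/L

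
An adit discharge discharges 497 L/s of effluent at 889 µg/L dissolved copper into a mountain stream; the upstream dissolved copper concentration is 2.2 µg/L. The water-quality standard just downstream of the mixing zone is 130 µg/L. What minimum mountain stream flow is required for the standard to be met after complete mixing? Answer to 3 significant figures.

2950 L/s

Set C_mix = 130: (Q·2.200 + 497.0·889.0) / (Q + 497.0) = 130
→ Q = 497.0·(889.0 − 130)/(130 − 2.200) = 2952 L/s.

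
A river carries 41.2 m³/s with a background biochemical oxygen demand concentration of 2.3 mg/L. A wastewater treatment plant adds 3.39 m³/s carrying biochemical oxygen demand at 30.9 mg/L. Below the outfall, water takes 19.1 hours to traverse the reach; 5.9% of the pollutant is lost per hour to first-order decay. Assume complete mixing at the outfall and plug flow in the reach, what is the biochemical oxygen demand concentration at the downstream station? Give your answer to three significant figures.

Mass balance: C = (41.20·2.300 + 3.390·30.90) / 44.59 = 199.5/44.59 = 4.474 mg/L.
5.9%/h lost → k = −ln(1 − 0.059) = 0.06081 h⁻¹.
After decay, C = 4.474 × e^(−kt) = 4.474 × 0.3130 = 1.401 mg/L.

1.40 mg/L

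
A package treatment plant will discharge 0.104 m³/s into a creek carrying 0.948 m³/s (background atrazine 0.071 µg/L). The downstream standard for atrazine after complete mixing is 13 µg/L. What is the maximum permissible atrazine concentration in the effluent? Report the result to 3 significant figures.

At the limit, (Qr·Cr + Qe·Cₑ)/(Qr + Qe) = 13:
Cₑ = (1.052·13 − 0.9480·0.07100) / 0.1040 = 130.9 µg/L.

131 µg/L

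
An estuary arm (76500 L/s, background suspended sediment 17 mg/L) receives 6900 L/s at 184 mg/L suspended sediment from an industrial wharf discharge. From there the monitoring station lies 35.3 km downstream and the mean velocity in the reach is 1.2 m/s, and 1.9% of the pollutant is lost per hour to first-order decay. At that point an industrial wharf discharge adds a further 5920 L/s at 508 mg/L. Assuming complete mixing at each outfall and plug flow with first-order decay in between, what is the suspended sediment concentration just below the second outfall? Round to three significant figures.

58.3 mg/L

Conservation of mass: C = (76500·17.00 + 6900·184.0) / 83400 = 2570000/83400 = 30.82 mg/L; combined flow 83400 L/s.
Travel time t = 35.3·1000 / 1.2 = 29420 s = 8.171 h.
1.9%/h lost → k = −ln(1 − 0.019) = 0.01918 h⁻¹.
First-order decay: C = 30.82·exp(−k·t) = 30.82·0.8549 = 26.35 mg/L.
At the second outfall, C = (83400·26.35 + 5920·508.0) / (83400 + 5920) = 58.27 mg/L.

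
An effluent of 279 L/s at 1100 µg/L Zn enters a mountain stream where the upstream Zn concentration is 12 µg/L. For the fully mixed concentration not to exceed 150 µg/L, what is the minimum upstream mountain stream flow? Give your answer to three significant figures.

1920 L/s

Set C_mix = 150: (Q·12.00 + 279.0·1100) / (Q + 279.0) = 150
→ Q = 279.0·(1100 − 150)/(150 − 12.00) = 1921 L/s.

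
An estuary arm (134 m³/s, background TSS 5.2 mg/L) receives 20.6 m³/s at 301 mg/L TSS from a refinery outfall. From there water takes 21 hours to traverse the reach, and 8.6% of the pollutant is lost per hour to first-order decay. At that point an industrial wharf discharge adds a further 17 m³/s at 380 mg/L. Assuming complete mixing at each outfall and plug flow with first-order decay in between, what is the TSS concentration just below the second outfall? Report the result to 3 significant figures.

Flow-weighted average: C = (134.0·5.200 + 20.60·301.0) / 154.6 = 6897/154.6 = 44.61 mg/L; combined flow 154.6 m³/s.
8.6%/h lost → k = −ln(1 − 0.086) = 0.08992 h⁻¹.
After decay, C = 44.61 × e^(−kt) = 44.61 × 0.1513 = 6.751 mg/L.
At the second outfall, C = (154.6·6.751 + 17.00·380.0) / (154.6 + 17.00) = 43.73 mg/L.

43.7 mg/L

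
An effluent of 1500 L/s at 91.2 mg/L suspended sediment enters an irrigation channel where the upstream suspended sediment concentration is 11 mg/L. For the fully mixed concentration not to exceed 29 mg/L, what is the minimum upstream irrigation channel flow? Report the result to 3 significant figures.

Set C_mix = 29: (Q·11.00 + 1500·91.20) / (Q + 1500) = 29
→ Q = 1500·(91.20 − 29)/(29 − 11.00) = 5183 L/s.

5180 L/s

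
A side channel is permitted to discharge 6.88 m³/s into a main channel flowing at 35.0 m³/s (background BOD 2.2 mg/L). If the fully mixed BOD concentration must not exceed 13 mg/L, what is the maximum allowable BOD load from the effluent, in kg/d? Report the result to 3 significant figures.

40400 kg/d

Mass balance at the limit: 35.00·2.200 + 6.880·Cₑ = 41.88·13 → Cₑ = 67.94 mg/L.
Load = 6.880 m³/s × 67.94 g/m³ × 86 400 s/d = 40390 kg/d.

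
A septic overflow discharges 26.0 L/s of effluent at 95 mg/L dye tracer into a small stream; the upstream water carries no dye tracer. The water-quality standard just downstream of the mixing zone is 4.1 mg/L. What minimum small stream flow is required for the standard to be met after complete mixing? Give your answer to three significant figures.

576 L/s

Set C_mix = 4.1: (Q·0 + 26.00·95.00) / (Q + 26.00) = 4.1
→ Q = 26.00·(95.00 − 4.1)/(4.1 − 0) = 576.4 L/s.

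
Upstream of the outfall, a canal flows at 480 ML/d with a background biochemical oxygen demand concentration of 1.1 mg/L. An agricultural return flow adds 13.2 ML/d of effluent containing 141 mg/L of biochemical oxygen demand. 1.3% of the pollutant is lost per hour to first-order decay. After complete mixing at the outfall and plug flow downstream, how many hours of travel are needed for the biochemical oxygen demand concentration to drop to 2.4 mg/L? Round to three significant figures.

53.7 h

Mass balance: C = (480.0·1.100 + 13.20·141.0) / 493.2 = 2389/493.2 = 4.844 mg/L.
1.3%/h lost → k = −ln(1 − 0.013) = 0.01309 h⁻¹.
4.844·exp(−k·t) = 2.4 → t = ln(4.844/2.4)/k = 193200 s = 53.67 h.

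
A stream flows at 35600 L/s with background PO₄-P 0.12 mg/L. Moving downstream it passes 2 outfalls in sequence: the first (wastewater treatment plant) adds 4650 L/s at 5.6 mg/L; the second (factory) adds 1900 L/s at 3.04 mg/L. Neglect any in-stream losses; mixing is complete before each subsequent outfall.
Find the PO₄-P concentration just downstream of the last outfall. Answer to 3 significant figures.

Below outfall 1: Q → 40250 L/s, C = (35600·0.1200 + 4650·5.600)/40250 = 0.7531 mg/L.
Below outfall 2: Q → 42150 L/s, C = (40250·0.7531 + 1900·3.040)/42150 = 0.8562 mg/L.

0.856 mg/L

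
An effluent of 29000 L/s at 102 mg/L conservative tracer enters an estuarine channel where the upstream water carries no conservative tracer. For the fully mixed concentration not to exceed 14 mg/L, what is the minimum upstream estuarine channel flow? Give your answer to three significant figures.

Set C_mix = 14: (Q·0 + 29000·102.0) / (Q + 29000) = 14
→ Q = 29000·(102.0 − 14)/(14 − 0) = 182300 L/s.

182000 L/s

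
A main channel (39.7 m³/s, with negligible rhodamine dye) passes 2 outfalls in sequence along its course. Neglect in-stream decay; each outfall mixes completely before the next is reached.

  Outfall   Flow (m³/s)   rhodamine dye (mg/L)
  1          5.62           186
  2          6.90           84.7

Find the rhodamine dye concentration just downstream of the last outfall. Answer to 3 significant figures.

31.2 mg/L

Below outfall 1: Q → 45.32 m³/s, C = (39.70·0 + 5.620·186.0)/45.32 = 23.07 mg/L.
Below outfall 2: Q → 52.22 m³/s, C = (45.32·23.07 + 6.900·84.70)/52.22 = 31.21 mg/L.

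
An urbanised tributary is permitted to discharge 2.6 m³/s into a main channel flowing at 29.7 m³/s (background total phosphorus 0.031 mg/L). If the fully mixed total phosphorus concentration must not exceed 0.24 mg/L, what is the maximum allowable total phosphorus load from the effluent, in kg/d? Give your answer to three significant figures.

590 kg/d

Mass balance at the limit: 29.70·0.03100 + 2.600·Cₑ = 32.30·0.24 → Cₑ = 2.627 mg/L.
Load = 2.600 m³/s × 2.627 g/m³ × 86 400 s/d = 590.2 kg/d.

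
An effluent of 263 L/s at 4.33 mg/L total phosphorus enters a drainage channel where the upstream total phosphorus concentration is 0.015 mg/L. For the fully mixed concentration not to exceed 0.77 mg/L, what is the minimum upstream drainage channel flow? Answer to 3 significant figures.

1240 L/s

Set C_mix = 0.77: (Q·0.01500 + 263.0·4.330) / (Q + 263.0) = 0.77
→ Q = 263.0·(4.330 − 0.77)/(0.77 − 0.01500) = 1240 L/s.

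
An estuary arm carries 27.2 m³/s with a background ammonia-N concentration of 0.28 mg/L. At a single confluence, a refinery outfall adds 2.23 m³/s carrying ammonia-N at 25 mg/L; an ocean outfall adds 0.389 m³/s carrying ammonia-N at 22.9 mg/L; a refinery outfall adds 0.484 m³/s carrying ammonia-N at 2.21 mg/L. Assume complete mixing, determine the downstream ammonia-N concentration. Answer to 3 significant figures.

Mixed concentration C = ΣQC/ΣQ = (27.20·0.2800 + 2.230·25.00 + 0.3890·22.90 + 0.4840·2.210) / 30.30 = 73.34/30.30 = 2.420 mg/L.

2.42 mg/L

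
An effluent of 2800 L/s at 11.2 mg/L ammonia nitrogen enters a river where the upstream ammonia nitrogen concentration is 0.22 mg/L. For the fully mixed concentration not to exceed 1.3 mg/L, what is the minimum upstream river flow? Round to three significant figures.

Set C_mix = 1.3: (Q·0.2200 + 2800·11.20) / (Q + 2800) = 1.3
→ Q = 2800·(11.20 − 1.3)/(1.3 − 0.2200) = 25670 L/s.

25700 L/s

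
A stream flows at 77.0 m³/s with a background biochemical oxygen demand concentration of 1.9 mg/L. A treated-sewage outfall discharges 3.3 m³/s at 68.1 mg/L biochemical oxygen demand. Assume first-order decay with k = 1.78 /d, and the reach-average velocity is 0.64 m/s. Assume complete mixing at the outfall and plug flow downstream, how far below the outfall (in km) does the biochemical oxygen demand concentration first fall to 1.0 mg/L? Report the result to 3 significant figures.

47.5 km

Conservation of mass: C = (77.00·1.900 + 3.300·68.10) / 80.30 = 371.0/80.30 = 4.621 mg/L.
Set 4.621·exp(−k·t) = 1.0 → t = ln(4.621/1.0)/k = 74290 s = 20.64 h.
Distance = v·t = 0.64·74290 = 47550 m = 47.55 km.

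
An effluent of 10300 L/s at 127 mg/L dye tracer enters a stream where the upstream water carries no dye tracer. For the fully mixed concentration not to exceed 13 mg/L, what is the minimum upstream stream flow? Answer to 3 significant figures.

90300 L/s

Set C_mix = 13: (Q·0 + 10300·127.0) / (Q + 10300) = 13
→ Q = 10300·(127.0 − 13)/(13 − 0) = 90320 L/s.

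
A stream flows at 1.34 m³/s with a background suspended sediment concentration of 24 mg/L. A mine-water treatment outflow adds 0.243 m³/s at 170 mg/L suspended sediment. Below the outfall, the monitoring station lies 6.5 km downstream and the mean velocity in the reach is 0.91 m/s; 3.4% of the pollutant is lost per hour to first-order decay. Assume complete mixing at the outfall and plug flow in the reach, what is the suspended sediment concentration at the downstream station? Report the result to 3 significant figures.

After mixing, C = (1.340·24.00 + 0.2430·170.0) / 1.583 = 73.47/1.583 = 46.41 mg/L.
Travel time t = 6.5·1000 / 0.91 = 7143 s = 1.984 h.
3.4%/h lost → k = −ln(1 − 0.034) = 0.03459 h⁻¹.
Applying C = C₀e^(−kt): 46.41 × 0.9337 = 43.33 mg/L.

43.3 mg/L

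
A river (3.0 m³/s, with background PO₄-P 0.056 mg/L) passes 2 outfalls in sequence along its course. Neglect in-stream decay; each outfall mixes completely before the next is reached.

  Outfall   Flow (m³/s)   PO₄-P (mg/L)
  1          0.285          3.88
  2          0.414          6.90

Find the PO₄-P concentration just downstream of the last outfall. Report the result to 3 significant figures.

1.12 mg/L

Below outfall 1: Q → 3.285 m³/s, C = (3.000·0.05600 + 0.2850·3.880)/3.285 = 0.3878 mg/L.
Below outfall 2: Q → 3.699 m³/s, C = (3.285·0.3878 + 0.4140·6.900)/3.699 = 1.117 mg/L.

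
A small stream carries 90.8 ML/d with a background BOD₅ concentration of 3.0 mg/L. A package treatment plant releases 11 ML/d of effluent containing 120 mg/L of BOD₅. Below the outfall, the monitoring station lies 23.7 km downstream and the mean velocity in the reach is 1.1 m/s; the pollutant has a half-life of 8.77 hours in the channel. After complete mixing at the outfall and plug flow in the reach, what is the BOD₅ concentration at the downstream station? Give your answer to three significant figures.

Conservation of mass: C = (90.80·3.000 + 11.00·120.0) / 101.8 = 1592/101.8 = 15.64 mg/L.
Travel time t = 23.7·1000 / 1.1 = 21550 s = 5.985 h.
Half-life 8.77 h → k = ln 2 / 8.77 = 0.07904 h⁻¹ = 1.897 d⁻¹.
First-order decay: C = 15.64·exp(−k·t) = 15.64·0.6231 = 9.747 mg/L.

9.75 mg/L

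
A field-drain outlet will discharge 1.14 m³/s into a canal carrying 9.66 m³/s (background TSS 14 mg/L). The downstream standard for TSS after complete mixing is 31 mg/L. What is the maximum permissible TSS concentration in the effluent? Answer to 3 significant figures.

At the limit, (Qr·Cr + Qe·Cₑ)/(Qr + Qe) = 31:
Cₑ = (10.80·31 − 9.660·14.00) / 1.140 = 175.1 mg/L.

175 mg/L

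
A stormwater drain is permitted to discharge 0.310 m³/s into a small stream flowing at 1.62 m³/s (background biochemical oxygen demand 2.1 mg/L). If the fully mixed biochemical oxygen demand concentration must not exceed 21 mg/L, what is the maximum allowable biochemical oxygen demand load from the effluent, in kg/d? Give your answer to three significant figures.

3210 kg/d

Mass balance at the limit: 1.620·2.100 + 0.3100·Cₑ = 1.930·21 → Cₑ = 119.8 mg/L.
Load = 0.3100 m³/s × 119.8 g/m³ × 86 400 s/d = 3208 kg/d.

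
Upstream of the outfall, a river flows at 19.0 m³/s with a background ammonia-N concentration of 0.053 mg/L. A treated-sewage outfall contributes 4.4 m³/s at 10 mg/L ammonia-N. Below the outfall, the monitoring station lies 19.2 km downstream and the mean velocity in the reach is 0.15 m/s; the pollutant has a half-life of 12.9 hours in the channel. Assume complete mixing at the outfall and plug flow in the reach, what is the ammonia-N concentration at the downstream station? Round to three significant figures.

Flow-weighted average: C = (19.00·0.05300 + 4.400·10.00) / 23.40 = 45.01/23.40 = 1.923 mg/L.
Travel time t = 19.2·1000 / 0.15 = 128000 s = 35.56 h.
Half-life 12.9 h → k = ln 2 / 12.9 = 0.05373 h⁻¹ = 1.290 d⁻¹.
After decay, C = 1.923 × e^(−kt) = 1.923 × 0.1480 = 0.2847 mg/L.

0.285 mg/L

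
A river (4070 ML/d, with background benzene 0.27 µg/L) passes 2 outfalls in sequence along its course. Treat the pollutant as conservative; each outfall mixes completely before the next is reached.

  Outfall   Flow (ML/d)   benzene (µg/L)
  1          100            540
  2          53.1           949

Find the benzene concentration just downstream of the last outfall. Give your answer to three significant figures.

Below outfall 1: Q → 4170 ML/d, C = (4070·0.2700 + 100.0·540.0)/4170 = 13.21 µg/L.
Below outfall 2: Q → 4223 ML/d, C = (4170·13.21 + 53.10·949.0)/4223 = 24.98 µg/L.

25.0 µg/L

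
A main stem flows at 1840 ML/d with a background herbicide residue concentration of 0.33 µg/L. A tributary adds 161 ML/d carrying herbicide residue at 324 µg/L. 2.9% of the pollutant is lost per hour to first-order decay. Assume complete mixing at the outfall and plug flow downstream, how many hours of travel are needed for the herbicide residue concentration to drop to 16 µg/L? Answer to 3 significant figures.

Mass balance: C = (1840·0.3300 + 161.0·324.0) / 2001 = 52770/2001 = 26.37 µg/L.
2.9%/h lost → k = −ln(1 − 0.029) = 0.02943 h⁻¹.
26.37·exp(−k·t) = 16 → t = ln(26.37/16)/k = 61130 s = 16.98 h.

17.0 h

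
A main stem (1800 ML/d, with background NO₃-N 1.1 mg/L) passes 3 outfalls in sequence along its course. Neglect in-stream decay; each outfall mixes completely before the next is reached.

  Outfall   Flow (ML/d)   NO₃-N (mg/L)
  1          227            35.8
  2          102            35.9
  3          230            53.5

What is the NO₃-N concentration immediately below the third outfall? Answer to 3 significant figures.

11.1 mg/L

Below outfall 1: Q → 2027 ML/d, C = (1800·1.100 + 227.0·35.80)/2027 = 4.986 mg/L.
Below outfall 2: Q → 2129 ML/d, C = (2027·4.986 + 102.0·35.90)/2129 = 6.467 mg/L.
Below outfall 3: Q → 2359 ML/d, C = (2129·6.467 + 230.0·53.50)/2359 = 11.05 mg/L.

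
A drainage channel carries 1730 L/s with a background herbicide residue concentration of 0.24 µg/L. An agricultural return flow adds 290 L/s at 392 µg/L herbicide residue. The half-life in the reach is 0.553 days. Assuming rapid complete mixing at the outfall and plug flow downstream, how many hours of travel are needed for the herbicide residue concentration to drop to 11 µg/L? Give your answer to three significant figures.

Mixed concentration C = ΣQC/ΣQ = (1730·0.2400 + 290.0·392.0) / 2020 = 114100/2020 = 56.48 µg/L.
Half-life 0.553 d → k = ln 2 / 0.553 = 1.253 d⁻¹.
56.48·exp(−k·t) = 11 → t = ln(56.48/11)/k = 112800 s = 31.33 h.

31.3 h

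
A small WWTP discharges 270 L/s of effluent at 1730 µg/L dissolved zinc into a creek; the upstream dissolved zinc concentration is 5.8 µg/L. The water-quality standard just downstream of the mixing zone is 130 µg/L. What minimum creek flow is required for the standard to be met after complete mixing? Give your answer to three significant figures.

Set C_mix = 130: (Q·5.800 + 270.0·1730) / (Q + 270.0) = 130
→ Q = 270.0·(1730 − 130)/(130 − 5.800) = 3478 L/s.

3480 L/s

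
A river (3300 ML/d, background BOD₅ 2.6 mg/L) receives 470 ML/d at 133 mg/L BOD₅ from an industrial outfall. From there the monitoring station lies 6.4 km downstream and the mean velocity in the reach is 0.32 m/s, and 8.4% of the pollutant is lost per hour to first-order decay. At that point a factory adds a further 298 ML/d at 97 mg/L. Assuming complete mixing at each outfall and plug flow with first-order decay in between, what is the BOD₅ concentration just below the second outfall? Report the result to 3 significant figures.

17.8 mg/L

After mixing, C = (3300·2.600 + 470.0·133.0) / 3770 = 71090/3770 = 18.86 mg/L; combined flow 3770 ML/d.
Travel time t = 6.4·1000 / 0.32 = 20000 s = 5.556 h.
8.4%/h lost → k = −ln(1 − 0.084) = 0.08774 h⁻¹.
Decay over the reach: 18.86·exp(−kt) = 18.86·0.6142 = 11.58 mg/L.
Second outfall: C = (3770·11.58 + 298.0·97.00)/4068 = 17.84 mg/L.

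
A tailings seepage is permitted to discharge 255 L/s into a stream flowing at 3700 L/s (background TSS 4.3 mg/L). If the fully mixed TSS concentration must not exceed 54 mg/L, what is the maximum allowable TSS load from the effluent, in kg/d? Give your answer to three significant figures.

17100 kg/d

Mass balance at the limit: 3700·4.300 + 255.0·Cₑ = 3955·54 → Cₑ = 775.1 mg/L.
255.0 L/s = 0.2550 m³/s. Load = 0.2550 m³/s × 775.1 g/m³ × 86 400 s/d = 17080 kg/d.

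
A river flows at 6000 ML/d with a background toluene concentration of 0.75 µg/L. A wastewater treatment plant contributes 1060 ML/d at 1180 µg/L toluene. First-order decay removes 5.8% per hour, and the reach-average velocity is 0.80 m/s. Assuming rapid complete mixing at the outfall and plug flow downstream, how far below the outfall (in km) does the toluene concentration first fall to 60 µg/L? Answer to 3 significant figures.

52.4 km

Conservation of mass: C = (6000·0.7500 + 1060·1180) / 7060 = 1255000/7060 = 177.8 µg/L.
5.8%/h lost → k = −ln(1 − 0.058) = 0.05975 h⁻¹.
Set 177.8·exp(−k·t) = 60 → t = ln(177.8/60)/k = 65450 s = 18.18 h.
Distance = v·t = 0.80·65450 = 52360 m = 52.36 km.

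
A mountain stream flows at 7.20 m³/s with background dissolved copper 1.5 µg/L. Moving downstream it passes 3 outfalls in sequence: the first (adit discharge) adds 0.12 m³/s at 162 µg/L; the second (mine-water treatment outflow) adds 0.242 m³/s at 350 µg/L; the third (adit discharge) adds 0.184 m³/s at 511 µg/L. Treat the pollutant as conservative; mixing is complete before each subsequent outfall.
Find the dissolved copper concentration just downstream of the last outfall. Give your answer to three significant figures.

Below outfall 1: Q → 7.320 m³/s, C = (7.200·1.500 + 0.1200·162.0)/7.320 = 4.131 µg/L.
Below outfall 2: Q → 7.562 m³/s, C = (7.320·4.131 + 0.2420·350.0)/7.562 = 15.20 µg/L.
Below outfall 3: Q → 7.746 m³/s, C = (7.562·15.20 + 0.1840·511.0)/7.746 = 26.98 µg/L.

27.0 µg/L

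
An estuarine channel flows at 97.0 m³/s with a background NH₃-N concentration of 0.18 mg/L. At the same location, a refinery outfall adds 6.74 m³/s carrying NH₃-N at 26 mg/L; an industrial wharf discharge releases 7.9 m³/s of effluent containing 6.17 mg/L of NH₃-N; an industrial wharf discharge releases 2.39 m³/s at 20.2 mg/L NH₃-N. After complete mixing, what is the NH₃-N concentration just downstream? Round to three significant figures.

2.54 mg/L

Mixed concentration C = ΣQC/ΣQ = (97.00·0.1800 + 6.740·26.00 + 7.900·6.170 + 2.390·20.20) / 114.0 = 289.7/114.0 = 2.541 mg/L.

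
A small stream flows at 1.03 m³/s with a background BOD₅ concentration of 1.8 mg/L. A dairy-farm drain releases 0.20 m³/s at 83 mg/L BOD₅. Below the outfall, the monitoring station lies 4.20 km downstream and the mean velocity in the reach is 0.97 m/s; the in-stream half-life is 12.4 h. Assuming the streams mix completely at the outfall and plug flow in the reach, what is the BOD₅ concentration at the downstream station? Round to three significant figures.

14.0 mg/L

Flow-weighted average: C = (1.030·1.800 + 0.2000·83.00) / 1.230 = 18.45/1.230 = 15.00 mg/L.
Travel time t = 4.20·1000 / 0.97 = 4330 s = 1.203 h.
Half-life 12.4 h → k = ln 2 / 12.4 = 0.05590 h⁻¹ = 1.342 d⁻¹.
After decay, C = 15.00 × e^(−kt) = 15.00 × 0.9350 = 14.03 mg/L.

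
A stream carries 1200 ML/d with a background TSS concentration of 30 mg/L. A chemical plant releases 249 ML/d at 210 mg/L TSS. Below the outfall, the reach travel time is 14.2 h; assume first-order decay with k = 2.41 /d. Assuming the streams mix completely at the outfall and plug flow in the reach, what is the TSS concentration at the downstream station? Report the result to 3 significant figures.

14.6 mg/L

Mass balance: C = (1200·30.00 + 249.0·210.0) / 1449 = 88290/1449 = 60.93 mg/L.
After decay, C = 60.93 × e^(−kt) = 60.93 × 0.2403 = 14.64 mg/L.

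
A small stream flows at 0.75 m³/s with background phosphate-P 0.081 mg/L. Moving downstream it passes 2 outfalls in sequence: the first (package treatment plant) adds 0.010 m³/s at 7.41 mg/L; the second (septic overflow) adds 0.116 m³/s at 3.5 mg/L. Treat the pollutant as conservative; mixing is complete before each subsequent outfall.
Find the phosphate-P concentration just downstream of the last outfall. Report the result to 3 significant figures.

0.617 mg/L

After outfall 1: Q = 0.7500 + 0.01000 = 0.7600 m³/s; C = (0.7500·0.08100 + 0.01000·7.410)/0.7600 = 0.1774 mg/L.
After outfall 2: Q = 0.7600 + 0.1160 = 0.8760 m³/s; C = (0.7600·0.1774 + 0.1160·3.500)/0.8760 = 0.6174 mg/L.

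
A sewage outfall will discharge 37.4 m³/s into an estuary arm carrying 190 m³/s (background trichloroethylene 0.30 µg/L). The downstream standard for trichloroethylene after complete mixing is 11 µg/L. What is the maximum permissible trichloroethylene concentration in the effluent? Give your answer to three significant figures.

At the limit, (Qr·Cr + Qe·Cₑ)/(Qr + Qe) = 11:
Cₑ = (227.4·11 − 190.0·0.3000) / 37.40 = 65.36 µg/L.

65.4 µg/L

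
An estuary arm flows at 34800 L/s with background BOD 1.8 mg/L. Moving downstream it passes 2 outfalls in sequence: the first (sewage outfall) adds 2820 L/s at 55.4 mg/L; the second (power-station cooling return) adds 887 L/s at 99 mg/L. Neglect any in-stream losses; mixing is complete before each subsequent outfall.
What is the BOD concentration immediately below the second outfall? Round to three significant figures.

After outfall 1: Q = 34800 + 2820 = 37620 L/s; C = (34800·1.800 + 2820·55.40)/37620 = 5.818 mg/L.
After outfall 2: Q = 37620 + 887.0 = 38510 L/s; C = (37620·5.818 + 887.0·99.00)/38510 = 7.964 mg/L.

7.96 mg/L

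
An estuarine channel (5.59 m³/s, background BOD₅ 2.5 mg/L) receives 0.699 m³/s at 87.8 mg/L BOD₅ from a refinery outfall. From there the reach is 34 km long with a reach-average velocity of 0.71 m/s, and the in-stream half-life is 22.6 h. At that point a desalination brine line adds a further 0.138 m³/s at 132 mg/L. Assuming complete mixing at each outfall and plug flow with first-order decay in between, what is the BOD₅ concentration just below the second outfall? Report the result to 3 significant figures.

Conservation of mass: C = (5.590·2.500 + 0.6990·87.80) / 6.289 = 75.35/6.289 = 11.98 mg/L; combined flow 6.289 m³/s.
Travel time t = 34·1000 / 0.71 = 47890 s = 13.30 h.
Half-life 22.6 h → k = ln 2 / 22.6 = 0.03067 h⁻¹ = 0.7361 d⁻¹.
First-order decay: C = 11.98·exp(−k·t) = 11.98·0.6650 = 7.967 mg/L.
At the second outfall, C = (6.289·7.967 + 0.1380·132.0) / (6.289 + 0.1380) = 10.63 mg/L.

10.6 mg/L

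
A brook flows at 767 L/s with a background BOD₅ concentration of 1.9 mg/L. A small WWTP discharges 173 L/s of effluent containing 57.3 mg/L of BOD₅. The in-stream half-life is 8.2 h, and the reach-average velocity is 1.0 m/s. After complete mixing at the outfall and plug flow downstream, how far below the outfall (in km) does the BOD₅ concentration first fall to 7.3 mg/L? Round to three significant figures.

21.5 km

Conservation of mass: C = (767.0·1.900 + 173.0·57.30) / 940.0 = 11370/940.0 = 12.10 mg/L.
Half-life 8.2 h → k = ln 2 / 8.2 = 0.08453 h⁻¹ = 2.029 d⁻¹.
Set 12.10·exp(−k·t) = 7.3 → t = ln(12.10/7.3)/k = 21510 s = 5.974 h.
Distance = v·t = 1.0·21510 = 21510 m = 21.51 km.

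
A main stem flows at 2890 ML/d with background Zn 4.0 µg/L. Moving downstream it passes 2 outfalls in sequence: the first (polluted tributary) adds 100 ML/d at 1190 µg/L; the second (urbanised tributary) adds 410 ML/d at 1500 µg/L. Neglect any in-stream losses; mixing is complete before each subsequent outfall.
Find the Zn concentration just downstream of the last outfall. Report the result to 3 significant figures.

219 µg/L

Outfall 1: combined Q = 2990 ML/d; C = (2890·4.000 + 100.0·1190)/2990 = 43.67 µg/L.
Outfall 2: combined Q = 3400 ML/d; C = (2990·43.67 + 410.0·1500)/3400 = 219.3 µg/L.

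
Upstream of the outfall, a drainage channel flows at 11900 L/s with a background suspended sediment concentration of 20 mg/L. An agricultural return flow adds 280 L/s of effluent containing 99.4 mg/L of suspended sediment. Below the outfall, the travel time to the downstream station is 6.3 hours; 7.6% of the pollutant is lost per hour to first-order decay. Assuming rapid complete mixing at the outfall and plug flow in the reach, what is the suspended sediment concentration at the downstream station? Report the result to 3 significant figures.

After mixing, C = (11900·20.00 + 280.0·99.40) / 12180 = 265800/12180 = 21.83 mg/L.
7.6%/h lost → k = −ln(1 − 0.076) = 0.07904 h⁻¹.
Applying C = C₀e^(−kt): 21.83 × 0.6078 = 13.26 mg/L.

13.3 mg/L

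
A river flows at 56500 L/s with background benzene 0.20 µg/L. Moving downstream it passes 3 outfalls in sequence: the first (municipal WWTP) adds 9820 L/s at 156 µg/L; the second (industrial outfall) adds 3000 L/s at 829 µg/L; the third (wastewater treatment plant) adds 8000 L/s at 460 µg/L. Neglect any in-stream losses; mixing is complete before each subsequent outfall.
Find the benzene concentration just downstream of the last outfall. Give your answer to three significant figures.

99.7 µg/L

Below outfall 1: Q → 66320 L/s, C = (56500·0.2000 + 9820·156.0)/66320 = 23.27 µg/L.
Below outfall 2: Q → 69320 L/s, C = (66320·23.27 + 3000·829.0)/69320 = 58.14 µg/L.
Below outfall 3: Q → 77320 L/s, C = (69320·58.14 + 8000·460.0)/77320 = 99.72 µg/L.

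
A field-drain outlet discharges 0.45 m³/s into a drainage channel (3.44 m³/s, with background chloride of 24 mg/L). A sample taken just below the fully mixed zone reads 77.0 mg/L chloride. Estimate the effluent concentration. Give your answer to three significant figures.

Mass balance: 3.440·24.00 + 0.4500·Cₑ = 3.890·77.00
→ Cₑ = (3.890·77.00 − 3.440·24.00) / 0.4500 = 482.2 mg/L.

482 mg/L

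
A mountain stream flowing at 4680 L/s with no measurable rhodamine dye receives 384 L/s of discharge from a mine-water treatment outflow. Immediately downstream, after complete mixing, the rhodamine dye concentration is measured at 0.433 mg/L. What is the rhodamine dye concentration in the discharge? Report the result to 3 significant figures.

Mass balance: 4680·0 + 384.0·Cₑ = 5064·0.4330
→ Cₑ = (5064·0.4330 − 4680·0) / 384.0 = 5.710 mg/L.

5.71 mg/L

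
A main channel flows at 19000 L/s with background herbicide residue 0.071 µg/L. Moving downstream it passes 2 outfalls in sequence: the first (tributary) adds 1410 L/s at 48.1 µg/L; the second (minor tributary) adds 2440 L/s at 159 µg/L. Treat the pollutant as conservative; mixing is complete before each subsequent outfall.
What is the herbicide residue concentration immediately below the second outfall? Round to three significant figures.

Outfall 1: combined Q = 20410 L/s; C = (19000·0.07100 + 1410·48.10)/20410 = 3.389 µg/L.
Outfall 2: combined Q = 22850 L/s; C = (20410·3.389 + 2440·159.0)/22850 = 20.01 µg/L.

20.0 µg/L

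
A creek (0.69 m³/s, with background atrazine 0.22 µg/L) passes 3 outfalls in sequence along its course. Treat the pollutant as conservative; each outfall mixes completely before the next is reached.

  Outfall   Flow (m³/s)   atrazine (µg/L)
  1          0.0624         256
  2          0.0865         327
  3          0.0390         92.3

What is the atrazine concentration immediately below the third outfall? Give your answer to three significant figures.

After outfall 1: Q = 0.6900 + 0.06240 = 0.7524 m³/s; C = (0.6900·0.2200 + 0.06240·256.0)/0.7524 = 21.43 µg/L.
After outfall 2: Q = 0.7524 + 0.08650 = 0.8389 m³/s; C = (0.7524·21.43 + 0.08650·327.0)/0.8389 = 52.94 µg/L.
After outfall 3: Q = 0.8389 + 0.03900 = 0.8779 m³/s; C = (0.8389·52.94 + 0.03900·92.30)/0.8779 = 54.69 µg/L.

54.7 µg/L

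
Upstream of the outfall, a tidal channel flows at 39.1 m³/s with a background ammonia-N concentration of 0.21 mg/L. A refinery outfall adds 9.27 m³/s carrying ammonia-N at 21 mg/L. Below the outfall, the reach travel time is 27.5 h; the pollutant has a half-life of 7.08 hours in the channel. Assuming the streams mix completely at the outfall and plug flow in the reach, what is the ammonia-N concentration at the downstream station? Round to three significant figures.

0.284 mg/L

Mass balance: C = (39.10·0.2100 + 9.270·21.00) / 48.37 = 202.9/48.37 = 4.194 mg/L.
Half-life 7.08 h → k = ln 2 / 7.08 = 0.09790 h⁻¹ = 2.350 d⁻¹.
Decay over the reach: 4.194·exp(−kt) = 4.194·0.06772 = 0.2841 mg/L.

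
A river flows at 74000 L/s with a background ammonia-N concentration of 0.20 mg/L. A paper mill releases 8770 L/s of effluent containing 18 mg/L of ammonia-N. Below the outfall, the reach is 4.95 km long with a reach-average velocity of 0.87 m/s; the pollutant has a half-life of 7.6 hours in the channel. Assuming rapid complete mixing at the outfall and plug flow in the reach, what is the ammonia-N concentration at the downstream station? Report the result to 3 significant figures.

Mass balance: C = (74000·0.2000 + 8770·18.00) / 82770 = 172700/82770 = 2.086 mg/L.
Travel time t = 4.95·1000 / 0.87 = 5690 s = 1.580 h.
Half-life 7.6 h → k = ln 2 / 7.6 = 0.09120 h⁻¹ = 2.189 d⁻¹.
First-order decay: C = 2.086·exp(−k·t) = 2.086·0.8658 = 1.806 mg/L.

1.81 mg/L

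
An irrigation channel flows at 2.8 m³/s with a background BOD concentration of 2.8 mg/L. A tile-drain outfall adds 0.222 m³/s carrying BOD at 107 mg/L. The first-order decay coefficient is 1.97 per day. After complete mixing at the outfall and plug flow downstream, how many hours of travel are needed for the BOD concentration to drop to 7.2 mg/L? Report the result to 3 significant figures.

4.54 h

Flow-weighted average: C = (2.800·2.800 + 0.2220·107.0) / 3.022 = 31.59/3.022 = 10.45 mg/L.
10.45·exp(−k·t) = 7.2 → t = ln(10.45/7.2)/k = 16360 s = 4.544 h.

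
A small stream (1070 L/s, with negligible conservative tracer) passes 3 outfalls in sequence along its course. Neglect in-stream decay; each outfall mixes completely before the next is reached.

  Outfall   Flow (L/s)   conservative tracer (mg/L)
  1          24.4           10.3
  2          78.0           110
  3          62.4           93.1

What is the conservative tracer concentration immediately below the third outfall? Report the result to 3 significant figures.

After outfall 1: Q = 1070 + 24.40 = 1094 L/s; C = (1070·0 + 24.40·10.30)/1094 = 0.2296 mg/L.
After outfall 2: Q = 1094 + 78.00 = 1172 L/s; C = (1094·0.2296 + 78.00·110.0)/1172 = 7.533 mg/L.
After outfall 3: Q = 1172 + 62.40 = 1235 L/s; C = (1172·7.533 + 62.40·93.10)/1235 = 11.86 mg/L.

11.9 mg/L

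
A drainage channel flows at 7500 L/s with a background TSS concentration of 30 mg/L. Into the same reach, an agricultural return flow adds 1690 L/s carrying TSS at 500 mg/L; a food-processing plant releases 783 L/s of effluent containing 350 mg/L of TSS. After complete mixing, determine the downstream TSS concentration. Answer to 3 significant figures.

135 mg/L

Flow-weighted average: C = (7500·30.00 + 1690·500.0 + 783.0·350.0) / 9973 = 1344000/9973 = 134.8 mg/L.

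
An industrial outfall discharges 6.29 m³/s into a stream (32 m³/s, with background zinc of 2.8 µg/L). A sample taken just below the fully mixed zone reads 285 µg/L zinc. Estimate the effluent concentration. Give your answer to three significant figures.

Mass balance: 32.00·2.800 + 6.290·Cₑ = 38.29·285.0
→ Cₑ = (38.29·285.0 − 32.00·2.800) / 6.290 = 1721 µg/L.

1720 µg/L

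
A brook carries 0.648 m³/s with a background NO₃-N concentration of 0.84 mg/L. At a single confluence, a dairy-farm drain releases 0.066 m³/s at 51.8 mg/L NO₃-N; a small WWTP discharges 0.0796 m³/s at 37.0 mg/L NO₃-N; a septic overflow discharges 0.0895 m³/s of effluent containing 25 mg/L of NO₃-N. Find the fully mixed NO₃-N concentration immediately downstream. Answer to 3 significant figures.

10.4 mg/L

Mixed concentration C = ΣQC/ΣQ = (0.6480·0.8400 + 0.06600·51.80 + 0.07960·37.00 + 0.08950·25.00) / 0.8831 = 9.146/0.8831 = 10.36 mg/L.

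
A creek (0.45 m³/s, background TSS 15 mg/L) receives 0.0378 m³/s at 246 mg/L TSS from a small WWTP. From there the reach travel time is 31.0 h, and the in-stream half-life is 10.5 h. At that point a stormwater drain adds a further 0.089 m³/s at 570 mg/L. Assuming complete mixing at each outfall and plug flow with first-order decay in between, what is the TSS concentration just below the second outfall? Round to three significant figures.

Mass balance: C = (0.4500·15.00 + 0.03780·246.0) / 0.4878 = 16.05/0.4878 = 32.90 mg/L; combined flow 0.4878 m³/s.
Half-life 10.5 h → k = ln 2 / 10.5 = 0.06601 h⁻¹ = 1.584 d⁻¹.
Applying C = C₀e^(−kt): 32.90 × 0.1292 = 4.251 mg/L.
Second outfall: C = (0.4878·4.251 + 0.08900·570.0)/0.5768 = 91.55 mg/L.

91.5 mg/L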